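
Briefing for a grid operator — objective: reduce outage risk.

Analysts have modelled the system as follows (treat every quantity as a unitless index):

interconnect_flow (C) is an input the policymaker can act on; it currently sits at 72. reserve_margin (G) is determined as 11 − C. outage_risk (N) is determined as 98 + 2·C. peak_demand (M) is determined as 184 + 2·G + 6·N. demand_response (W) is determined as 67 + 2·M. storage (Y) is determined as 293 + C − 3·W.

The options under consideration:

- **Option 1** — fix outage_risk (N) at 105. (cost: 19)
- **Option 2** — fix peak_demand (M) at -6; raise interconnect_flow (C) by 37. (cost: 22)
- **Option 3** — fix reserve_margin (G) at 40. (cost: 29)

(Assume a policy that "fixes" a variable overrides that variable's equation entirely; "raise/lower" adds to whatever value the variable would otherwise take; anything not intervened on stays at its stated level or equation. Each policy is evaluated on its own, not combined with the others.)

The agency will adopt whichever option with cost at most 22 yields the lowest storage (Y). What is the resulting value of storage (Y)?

-3988

Option 1 (N := 105):
  C = 72
  G = 11 − 72 = -61
  N = 105
  M = 184 + 2·(-61) + 6·105 = 692
  W = 67 + 2·692 = 1451
  Y = 293 + 72 − 3·1451 = -3988
Option 2 (M := -6, C + 37):
  C = 72 + 37 = 109
  G = 11 − 109 = -98
  N = 98 + 2·109 = 316
  M = -6
  W = 67 + 2·(-6) = 55
  Y = 293 + 109 − 3·55 = 237
Comparing — Option 1: Y=-3988, Option 2: Y=237. Lowest is -3988 (Option 1).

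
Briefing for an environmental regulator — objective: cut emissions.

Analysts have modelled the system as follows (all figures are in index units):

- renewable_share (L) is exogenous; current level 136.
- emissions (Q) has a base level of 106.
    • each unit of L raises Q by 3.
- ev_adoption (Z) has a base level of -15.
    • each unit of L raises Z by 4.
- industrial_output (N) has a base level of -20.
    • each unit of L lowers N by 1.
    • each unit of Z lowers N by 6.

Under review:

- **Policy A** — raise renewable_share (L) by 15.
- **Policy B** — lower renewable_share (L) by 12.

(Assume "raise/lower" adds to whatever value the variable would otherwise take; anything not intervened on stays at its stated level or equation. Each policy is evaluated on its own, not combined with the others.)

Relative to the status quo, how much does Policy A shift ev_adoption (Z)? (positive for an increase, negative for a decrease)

60

Baseline:
  L = 136
  Z = -15 + 4·136 = 529
Policy A (L + 15):
  L = 136 + 15 = 151
  Z = -15 + 4·151 = 589
Change in Z: 589 − 529 = 60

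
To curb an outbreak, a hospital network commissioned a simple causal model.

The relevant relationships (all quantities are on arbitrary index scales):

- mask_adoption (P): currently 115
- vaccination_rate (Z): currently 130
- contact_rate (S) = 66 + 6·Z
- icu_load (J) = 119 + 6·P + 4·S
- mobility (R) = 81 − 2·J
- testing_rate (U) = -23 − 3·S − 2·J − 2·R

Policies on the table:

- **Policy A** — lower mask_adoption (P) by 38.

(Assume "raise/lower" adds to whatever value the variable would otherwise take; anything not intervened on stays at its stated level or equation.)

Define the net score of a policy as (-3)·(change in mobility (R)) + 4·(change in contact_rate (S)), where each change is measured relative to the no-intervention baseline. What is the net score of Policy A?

Baseline:
  P = 115
  Z = 130
  S = 66 + 6·130 = 846
  J = 119 + 6·115 + 4·846 = 4193
  R = 81 − 2·4193 = -8305
Policy A (P − 38):
  P = 115 − 38 = 77
  Z = 130
  S = 66 + 6·130 = 846
  J = 119 + 6·77 + 4·846 = 3965
  R = 81 − 2·3965 = -7849
ΔR = -7849 − (-8305) = 456; ΔS = 846 − 846 = 0
Score = (-3)·456 + 4·0 = -1368

-1368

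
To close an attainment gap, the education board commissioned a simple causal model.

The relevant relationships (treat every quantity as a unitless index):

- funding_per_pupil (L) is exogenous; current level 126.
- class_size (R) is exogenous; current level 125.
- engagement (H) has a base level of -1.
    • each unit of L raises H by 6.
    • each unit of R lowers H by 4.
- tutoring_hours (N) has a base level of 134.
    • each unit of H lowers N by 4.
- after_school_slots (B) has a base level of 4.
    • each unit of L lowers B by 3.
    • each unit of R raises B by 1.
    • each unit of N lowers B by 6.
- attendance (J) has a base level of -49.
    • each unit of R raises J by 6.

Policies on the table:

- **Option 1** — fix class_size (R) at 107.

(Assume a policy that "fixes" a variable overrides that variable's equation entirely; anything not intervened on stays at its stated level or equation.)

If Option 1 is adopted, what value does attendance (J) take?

Option 1 (R := 107):
  R = 107
  J = -49 + 6·107 = 593

593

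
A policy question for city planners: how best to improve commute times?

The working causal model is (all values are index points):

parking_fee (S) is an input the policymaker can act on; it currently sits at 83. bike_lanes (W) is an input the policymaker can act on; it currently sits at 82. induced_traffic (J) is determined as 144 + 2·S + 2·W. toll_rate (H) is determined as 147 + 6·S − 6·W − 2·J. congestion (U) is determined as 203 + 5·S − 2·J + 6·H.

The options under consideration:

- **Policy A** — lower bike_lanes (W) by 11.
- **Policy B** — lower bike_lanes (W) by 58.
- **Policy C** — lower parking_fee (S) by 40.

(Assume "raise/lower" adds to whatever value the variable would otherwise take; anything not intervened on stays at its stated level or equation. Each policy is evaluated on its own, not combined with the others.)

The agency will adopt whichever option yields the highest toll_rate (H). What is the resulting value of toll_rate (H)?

-215

Policy A (W − 11):
  S = 83
  W = 82 − 11 = 71
  J = 144 + 2·83 + 2·71 = 452
  H = 147 + 6·83 − 6·71 − 2·452 = -685
Policy B (W − 58):
  S = 83
  W = 82 − 58 = 24
  J = 144 + 2·83 + 2·24 = 358
  H = 147 + 6·83 − 6·24 − 2·358 = -215
Policy C (S − 40):
  S = 83 − 40 = 43
  W = 82
  J = 144 + 2·43 + 2·82 = 394
  H = 147 + 6·43 − 6·82 − 2·394 = -875
Comparing — Policy A: H=-685, Policy B: H=-215, Policy C: H=-875. Highest is -215 (Policy B).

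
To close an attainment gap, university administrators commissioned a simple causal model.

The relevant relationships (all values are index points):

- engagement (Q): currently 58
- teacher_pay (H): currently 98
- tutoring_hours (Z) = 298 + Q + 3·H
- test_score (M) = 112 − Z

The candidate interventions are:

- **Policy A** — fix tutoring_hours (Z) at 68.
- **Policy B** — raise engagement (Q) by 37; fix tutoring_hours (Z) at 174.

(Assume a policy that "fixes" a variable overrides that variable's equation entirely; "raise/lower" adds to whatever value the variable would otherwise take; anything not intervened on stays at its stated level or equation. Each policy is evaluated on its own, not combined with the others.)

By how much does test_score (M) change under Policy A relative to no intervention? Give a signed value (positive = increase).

582

Baseline:
  Q = 58
  H = 98
  Z = 298 + 58 + 3·98 = 650
  M = 112 − 650 = -538
Policy A (Z := 68):
  Q = 58
  H = 98
  Z = 68
  M = 112 − 68 = 44
Change in M: 44 − (-538) = 582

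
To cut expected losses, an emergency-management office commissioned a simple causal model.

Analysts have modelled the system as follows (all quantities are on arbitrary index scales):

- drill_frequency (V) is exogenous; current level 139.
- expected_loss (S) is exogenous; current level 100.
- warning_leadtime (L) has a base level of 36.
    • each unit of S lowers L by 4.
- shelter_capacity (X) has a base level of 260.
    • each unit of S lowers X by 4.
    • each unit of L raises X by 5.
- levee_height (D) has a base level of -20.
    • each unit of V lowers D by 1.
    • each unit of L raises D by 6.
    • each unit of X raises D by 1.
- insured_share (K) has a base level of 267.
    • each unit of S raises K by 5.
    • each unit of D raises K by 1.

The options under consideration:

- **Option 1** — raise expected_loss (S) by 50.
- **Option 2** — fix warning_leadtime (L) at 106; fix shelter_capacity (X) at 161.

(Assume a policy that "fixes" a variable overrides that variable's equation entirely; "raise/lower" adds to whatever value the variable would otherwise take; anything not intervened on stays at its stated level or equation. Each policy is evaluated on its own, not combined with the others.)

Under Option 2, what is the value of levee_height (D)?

638

Option 2 (L := 106, X := 161):
  V = 139
  S = 100
  L = 106
  X = 161
  D = -20 − 139 + 6·106 + 161 = 638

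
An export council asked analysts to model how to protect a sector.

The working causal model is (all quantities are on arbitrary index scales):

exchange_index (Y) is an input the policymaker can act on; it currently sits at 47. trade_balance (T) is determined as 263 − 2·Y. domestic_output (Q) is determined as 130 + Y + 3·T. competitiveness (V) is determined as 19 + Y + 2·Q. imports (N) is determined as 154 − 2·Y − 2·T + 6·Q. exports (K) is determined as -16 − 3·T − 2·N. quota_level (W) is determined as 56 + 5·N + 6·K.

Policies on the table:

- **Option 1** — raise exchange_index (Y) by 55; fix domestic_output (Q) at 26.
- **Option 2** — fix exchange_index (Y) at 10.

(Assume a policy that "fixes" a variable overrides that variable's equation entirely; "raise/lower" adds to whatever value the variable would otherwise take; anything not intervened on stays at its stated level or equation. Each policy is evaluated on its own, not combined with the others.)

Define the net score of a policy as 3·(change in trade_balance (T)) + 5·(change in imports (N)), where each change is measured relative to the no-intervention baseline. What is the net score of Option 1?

-19520

Baseline:
  Y = 47
  T = 263 − 2·47 = 169
  Q = 130 + 47 + 3·169 = 684
  N = 154 − 2·47 − 2·169 + 6·684 = 3826
Option 1 (Y + 55, Q := 26):
  Y = 47 + 55 = 102
  T = 263 − 2·102 = 59
  Q = 26
  N = 154 − 2·102 − 2·59 + 6·26 = -12
ΔT = 59 − 169 = -110; ΔN = -12 − 3826 = -3838
Score = 3·(-110) + 5·(-3838) = -19520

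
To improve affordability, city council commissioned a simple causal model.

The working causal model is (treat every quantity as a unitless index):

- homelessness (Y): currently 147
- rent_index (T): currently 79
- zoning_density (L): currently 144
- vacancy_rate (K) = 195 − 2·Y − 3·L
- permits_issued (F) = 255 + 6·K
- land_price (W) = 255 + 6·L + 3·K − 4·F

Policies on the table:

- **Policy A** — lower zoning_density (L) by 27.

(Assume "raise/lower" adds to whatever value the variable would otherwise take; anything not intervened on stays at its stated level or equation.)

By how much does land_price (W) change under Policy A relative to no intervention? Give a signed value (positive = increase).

-1863

Baseline:
  Y = 147
  L = 144
  K = 195 − 2·147 − 3·144 = -531
  F = 255 + 6·(-531) = -2931
  W = 255 + 6·144 + 3·(-531) − 4·(-2931) = 11250
Policy A (L − 27):
  Y = 147
  L = 144 − 27 = 117
  K = 195 − 2·147 − 3·117 = -450
  F = 255 + 6·(-450) = -2445
  W = 255 + 6·117 + 3·(-450) − 4·(-2445) = 9387
Change in W: 9387 − 11250 = -1863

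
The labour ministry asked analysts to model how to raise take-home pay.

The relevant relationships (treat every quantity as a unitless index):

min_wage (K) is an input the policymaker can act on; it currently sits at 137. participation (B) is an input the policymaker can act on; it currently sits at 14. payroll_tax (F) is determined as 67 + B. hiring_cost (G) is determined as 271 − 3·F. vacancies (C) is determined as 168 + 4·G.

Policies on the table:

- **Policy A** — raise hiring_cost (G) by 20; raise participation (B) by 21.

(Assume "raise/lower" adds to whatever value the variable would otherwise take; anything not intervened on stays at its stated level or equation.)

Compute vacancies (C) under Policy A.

Policy A (G + 20, B + 21):
  B = 14 + 21 = 35
  F = 67 + 35 = 102
  G = 271 − 3·102 (+20 from intervention) = -15
  C = 168 + 4·(-15) = 108

108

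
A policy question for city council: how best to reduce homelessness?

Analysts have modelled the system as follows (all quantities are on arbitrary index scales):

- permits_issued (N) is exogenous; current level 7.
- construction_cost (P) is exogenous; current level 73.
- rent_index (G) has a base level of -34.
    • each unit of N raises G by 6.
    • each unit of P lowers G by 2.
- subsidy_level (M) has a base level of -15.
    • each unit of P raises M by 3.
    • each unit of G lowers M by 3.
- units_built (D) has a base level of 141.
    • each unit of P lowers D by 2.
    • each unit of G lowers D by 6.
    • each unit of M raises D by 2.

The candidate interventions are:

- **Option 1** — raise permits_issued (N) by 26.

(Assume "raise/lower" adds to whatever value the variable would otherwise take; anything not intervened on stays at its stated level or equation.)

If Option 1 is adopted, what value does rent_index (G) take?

18

Option 1 (N + 26):
  N = 7 + 26 = 33
  P = 73
  G = -34 + 6·33 − 2·73 = 18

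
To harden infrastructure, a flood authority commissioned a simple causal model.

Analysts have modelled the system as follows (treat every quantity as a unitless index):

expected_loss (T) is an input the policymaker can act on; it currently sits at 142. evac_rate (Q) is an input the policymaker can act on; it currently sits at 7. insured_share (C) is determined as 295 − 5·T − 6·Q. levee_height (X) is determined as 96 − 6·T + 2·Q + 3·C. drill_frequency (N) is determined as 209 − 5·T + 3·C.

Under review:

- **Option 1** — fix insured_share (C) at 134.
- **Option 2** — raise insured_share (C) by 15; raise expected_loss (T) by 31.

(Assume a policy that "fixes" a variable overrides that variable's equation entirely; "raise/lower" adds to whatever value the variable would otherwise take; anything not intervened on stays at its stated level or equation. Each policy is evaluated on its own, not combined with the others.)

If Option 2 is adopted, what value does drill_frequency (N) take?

Option 2 (C + 15, T + 31):
  T = 142 + 31 = 173
  Q = 7
  C = 295 − 5·173 − 6·7 (+15 from intervention) = -597
  N = 209 − 5·173 + 3·(-597) = -2447

-2447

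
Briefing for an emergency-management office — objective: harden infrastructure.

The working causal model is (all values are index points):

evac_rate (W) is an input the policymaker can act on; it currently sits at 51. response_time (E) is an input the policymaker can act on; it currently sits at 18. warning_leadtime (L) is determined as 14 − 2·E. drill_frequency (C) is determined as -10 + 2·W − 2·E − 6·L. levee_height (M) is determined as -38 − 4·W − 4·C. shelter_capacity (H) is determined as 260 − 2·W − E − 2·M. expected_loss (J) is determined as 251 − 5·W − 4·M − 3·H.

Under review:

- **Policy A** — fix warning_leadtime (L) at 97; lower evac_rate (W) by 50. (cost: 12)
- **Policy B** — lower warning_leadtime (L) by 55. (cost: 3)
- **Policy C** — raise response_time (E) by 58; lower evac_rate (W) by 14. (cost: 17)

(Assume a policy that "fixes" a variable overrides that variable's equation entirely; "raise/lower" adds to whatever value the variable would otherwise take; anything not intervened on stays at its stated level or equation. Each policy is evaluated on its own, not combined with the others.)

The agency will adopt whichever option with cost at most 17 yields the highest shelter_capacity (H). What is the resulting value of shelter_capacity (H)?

Policy A (L := 97, W − 50):
  W = 51 − 50 = 1
  E = 18
  L = 97
  C = -10 + 2·1 − 2·18 − 6·97 = -626
  M = -38 − 4·1 − 4·(-626) = 2462
  H = 260 − 2·1 − 18 − 2·2462 = -4684
Policy B (L − 55):
  W = 51
  E = 18
  L = 14 − 2·18 (−55 from intervention) = -77
  C = -10 + 2·51 − 2·18 − 6·(-77) = 518
  M = -38 − 4·51 − 4·518 = -2314
  H = 260 − 2·51 − 18 − 2·(-2314) = 4768
Policy C (E + 58, W − 14):
  W = 51 − 14 = 37
  E = 18 + 58 = 76
  L = 14 − 2·76 = -138
  C = -10 + 2·37 − 2·76 − 6·(-138) = 740
  M = -38 − 4·37 − 4·740 = -3146
  H = 260 − 2·37 − 76 − 2·(-3146) = 6402
Comparing — Policy A: H=-4684, Policy B: H=4768, Policy C: H=6402. Highest is 6402 (Policy C).

6402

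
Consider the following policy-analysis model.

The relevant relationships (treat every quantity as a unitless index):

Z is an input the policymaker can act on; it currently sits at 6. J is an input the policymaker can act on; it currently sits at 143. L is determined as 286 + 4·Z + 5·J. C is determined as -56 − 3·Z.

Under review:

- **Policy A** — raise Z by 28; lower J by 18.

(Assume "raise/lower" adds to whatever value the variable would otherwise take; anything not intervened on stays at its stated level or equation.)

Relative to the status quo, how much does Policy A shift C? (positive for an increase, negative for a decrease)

Baseline:
  Z = 6
  C = -56 − 3·6 = -74
Policy A (Z + 28, J − 18):
  Z = 6 + 28 = 34
  C = -56 − 3·34 = -158
Change in C: -158 − (-74) = -84

-84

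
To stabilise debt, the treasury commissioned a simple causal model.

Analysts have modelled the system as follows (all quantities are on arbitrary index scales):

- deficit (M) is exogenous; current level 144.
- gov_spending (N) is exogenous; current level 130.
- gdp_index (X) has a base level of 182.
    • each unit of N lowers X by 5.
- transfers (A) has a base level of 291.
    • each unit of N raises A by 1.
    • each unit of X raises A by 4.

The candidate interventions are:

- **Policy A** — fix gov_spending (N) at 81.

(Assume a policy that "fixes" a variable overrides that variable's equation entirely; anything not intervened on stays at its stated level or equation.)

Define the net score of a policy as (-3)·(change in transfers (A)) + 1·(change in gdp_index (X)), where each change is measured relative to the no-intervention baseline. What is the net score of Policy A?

-2548

Baseline:
  N = 130
  X = 182 − 5·130 = -468
  A = 291 + 130 + 4·(-468) = -1451
Policy A (N := 81):
  N = 81
  X = 182 − 5·81 = -223
  A = 291 + 81 + 4·(-223) = -520
ΔA = -520 − (-1451) = 931; ΔX = -223 − (-468) = 245
Score = (-3)·931 + 1·245 = -2548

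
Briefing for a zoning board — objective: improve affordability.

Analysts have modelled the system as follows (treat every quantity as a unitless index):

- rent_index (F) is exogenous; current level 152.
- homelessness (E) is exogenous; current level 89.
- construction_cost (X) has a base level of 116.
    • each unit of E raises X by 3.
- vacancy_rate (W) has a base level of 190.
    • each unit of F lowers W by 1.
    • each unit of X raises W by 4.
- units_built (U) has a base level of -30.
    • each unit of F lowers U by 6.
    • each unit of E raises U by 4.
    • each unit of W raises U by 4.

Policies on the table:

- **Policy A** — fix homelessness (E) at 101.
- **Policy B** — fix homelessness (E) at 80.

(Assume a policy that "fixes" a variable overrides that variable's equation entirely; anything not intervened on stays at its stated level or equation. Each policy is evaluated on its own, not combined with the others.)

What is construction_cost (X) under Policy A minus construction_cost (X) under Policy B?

63

Policy A (E := 101):
  E = 101
  X = 116 + 3·101 = 419
Policy B (E := 80):
  E = 80
  X = 116 + 3·80 = 356
X: 419 − 356 = 63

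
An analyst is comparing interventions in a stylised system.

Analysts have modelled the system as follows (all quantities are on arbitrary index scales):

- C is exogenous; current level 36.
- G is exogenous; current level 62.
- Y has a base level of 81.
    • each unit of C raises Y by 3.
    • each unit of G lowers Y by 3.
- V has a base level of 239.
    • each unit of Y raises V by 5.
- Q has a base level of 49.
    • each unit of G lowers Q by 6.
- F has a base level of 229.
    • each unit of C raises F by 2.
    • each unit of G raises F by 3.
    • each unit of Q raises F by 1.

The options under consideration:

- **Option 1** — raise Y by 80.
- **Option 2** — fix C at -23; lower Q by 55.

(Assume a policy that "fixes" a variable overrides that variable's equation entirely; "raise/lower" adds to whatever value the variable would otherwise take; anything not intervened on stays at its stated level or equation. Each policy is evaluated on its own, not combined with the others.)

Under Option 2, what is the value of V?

-631

Option 2 (C := -23, Q − 55):
  C = -23
  G = 62
  Y = 81 + 3·(-23) − 3·62 = -174
  V = 239 + 5·(-174) = -631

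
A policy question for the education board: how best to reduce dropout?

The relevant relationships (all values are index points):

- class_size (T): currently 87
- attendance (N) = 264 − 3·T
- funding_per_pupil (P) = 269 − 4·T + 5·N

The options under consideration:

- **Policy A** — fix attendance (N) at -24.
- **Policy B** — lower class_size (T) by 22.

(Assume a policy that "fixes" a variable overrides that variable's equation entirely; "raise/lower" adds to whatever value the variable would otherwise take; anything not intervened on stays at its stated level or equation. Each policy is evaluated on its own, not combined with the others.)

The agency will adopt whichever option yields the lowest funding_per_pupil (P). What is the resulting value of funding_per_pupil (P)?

Policy A (N := -24):
  T = 87
  N = -24
  P = 269 − 4·87 + 5·(-24) = -199
Policy B (T − 22):
  T = 87 − 22 = 65
  N = 264 − 3·65 = 69
  P = 269 − 4·65 + 5·69 = 354
Comparing — Policy A: P=-199, Policy B: P=354. Lowest is -199 (Policy A).

-199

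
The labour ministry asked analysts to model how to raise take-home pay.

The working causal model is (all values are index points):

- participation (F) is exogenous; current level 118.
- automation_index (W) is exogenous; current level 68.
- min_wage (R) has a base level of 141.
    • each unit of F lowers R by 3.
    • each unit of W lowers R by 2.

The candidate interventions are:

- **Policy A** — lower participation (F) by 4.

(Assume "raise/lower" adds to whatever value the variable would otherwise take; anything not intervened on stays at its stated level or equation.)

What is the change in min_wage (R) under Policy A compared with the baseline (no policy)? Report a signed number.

Baseline:
  F = 118
  W = 68
  R = 141 − 3·118 − 2·68 = -349
Policy A (F − 4):
  F = 118 − 4 = 114
  W = 68
  R = 141 − 3·114 − 2·68 = -337
Change in R: -337 − (-349) = 12

12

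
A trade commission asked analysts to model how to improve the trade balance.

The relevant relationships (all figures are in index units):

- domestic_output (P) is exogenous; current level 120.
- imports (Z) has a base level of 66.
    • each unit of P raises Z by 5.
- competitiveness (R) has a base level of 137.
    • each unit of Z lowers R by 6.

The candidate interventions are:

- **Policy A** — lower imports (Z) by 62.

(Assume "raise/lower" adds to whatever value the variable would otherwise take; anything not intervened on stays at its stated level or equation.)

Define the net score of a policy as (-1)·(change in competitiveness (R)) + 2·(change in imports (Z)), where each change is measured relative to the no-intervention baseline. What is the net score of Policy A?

Baseline:
  P = 120
  Z = 66 + 5·120 = 666
  R = 137 − 6·666 = -3859
Policy A (Z − 62):
  P = 120
  Z = 66 + 5·120 (−62 from intervention) = 604
  R = 137 − 6·604 = -3487
ΔR = -3487 − (-3859) = 372; ΔZ = 604 − 666 = -62
Score = (-1)·372 + 2·(-62) = -496

-496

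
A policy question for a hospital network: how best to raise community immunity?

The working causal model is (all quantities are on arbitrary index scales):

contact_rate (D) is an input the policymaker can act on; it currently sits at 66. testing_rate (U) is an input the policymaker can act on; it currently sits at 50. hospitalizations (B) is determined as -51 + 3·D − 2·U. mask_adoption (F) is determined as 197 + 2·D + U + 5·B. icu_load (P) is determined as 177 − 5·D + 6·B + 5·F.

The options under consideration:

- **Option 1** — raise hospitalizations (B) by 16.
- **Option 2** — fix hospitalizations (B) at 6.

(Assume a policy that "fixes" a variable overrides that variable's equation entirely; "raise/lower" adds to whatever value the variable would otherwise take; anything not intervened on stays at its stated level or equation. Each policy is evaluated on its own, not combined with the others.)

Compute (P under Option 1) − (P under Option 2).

Option 1 (B + 16):
  D = 66
  U = 50
  B = -51 + 3·66 − 2·50 (+16 from intervention) = 63
  F = 197 + 2·66 + 50 + 5·63 = 694
  P = 177 − 5·66 + 6·63 + 5·694 = 3695
Option 2 (B := 6):
  D = 66
  U = 50
  B = 6
  F = 197 + 2·66 + 50 + 5·6 = 409
  P = 177 − 5·66 + 6·6 + 5·409 = 1928
P: 3695 − 1928 = 1767

1767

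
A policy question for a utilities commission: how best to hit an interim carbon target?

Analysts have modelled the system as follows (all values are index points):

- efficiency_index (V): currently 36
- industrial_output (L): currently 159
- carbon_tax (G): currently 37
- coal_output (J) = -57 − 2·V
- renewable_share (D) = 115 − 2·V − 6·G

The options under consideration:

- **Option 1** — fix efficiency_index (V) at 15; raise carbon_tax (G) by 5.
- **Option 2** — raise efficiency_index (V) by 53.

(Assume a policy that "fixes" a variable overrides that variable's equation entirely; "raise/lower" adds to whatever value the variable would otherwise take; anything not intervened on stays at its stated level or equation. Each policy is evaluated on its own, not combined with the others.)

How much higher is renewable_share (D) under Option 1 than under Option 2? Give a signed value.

Option 1 (V := 15, G + 5):
  V = 15
  G = 37 + 5 = 42
  D = 115 − 2·15 − 6·42 = -167
Option 2 (V + 53):
  V = 36 + 53 = 89
  G = 37
  D = 115 − 2·89 − 6·37 = -285
D: -167 − (-285) = 118

118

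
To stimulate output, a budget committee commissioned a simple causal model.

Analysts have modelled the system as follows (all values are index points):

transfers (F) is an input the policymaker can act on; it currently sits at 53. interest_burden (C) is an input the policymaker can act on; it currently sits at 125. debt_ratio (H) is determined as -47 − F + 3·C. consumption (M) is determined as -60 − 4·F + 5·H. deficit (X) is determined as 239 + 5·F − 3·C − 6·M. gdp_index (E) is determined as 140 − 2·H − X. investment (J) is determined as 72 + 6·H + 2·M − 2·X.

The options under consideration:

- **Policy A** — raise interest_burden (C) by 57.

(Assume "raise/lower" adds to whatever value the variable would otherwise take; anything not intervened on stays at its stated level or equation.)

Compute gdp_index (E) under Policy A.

11038

Policy A (C + 57):
  F = 53
  C = 125 + 57 = 182
  H = -47 − 53 + 3·182 = 446
  M = -60 − 4·53 + 5·446 = 1958
  X = 239 + 5·53 − 3·182 − 6·1958 = -11790
  E = 140 − 2·446 − (-11790) = 11038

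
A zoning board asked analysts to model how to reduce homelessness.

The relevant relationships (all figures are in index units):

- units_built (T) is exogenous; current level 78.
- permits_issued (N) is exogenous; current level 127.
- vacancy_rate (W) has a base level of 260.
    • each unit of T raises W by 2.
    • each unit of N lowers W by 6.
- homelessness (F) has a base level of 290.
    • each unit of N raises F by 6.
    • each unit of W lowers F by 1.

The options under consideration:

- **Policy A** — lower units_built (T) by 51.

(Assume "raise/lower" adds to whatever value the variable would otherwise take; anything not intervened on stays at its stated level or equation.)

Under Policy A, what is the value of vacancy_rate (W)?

Policy A (T − 51):
  T = 78 − 51 = 27
  N = 127
  W = 260 + 2·27 − 6·127 = -448

-448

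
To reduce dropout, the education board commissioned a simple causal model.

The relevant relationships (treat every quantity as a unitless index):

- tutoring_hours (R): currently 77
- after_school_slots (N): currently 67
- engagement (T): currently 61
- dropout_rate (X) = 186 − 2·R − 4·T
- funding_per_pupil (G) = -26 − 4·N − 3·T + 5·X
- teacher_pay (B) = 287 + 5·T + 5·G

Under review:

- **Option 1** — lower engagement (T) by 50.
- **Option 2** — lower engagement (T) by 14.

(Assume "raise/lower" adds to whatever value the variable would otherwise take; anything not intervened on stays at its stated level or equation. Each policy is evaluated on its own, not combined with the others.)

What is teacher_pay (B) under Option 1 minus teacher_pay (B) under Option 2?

3960

Option 1 (T − 50):
  R = 77
  N = 67
  T = 61 − 50 = 11
  X = 186 − 2·77 − 4·11 = -12
  G = -26 − 4·67 − 3·11 + 5·(-12) = -387
  B = 287 + 5·11 + 5·(-387) = -1593
Option 2 (T − 14):
  R = 77
  N = 67
  T = 61 − 14 = 47
  X = 186 − 2·77 − 4·47 = -156
  G = -26 − 4·67 − 3·47 + 5·(-156) = -1215
  B = 287 + 5·47 + 5·(-1215) = -5553
B: -1593 − (-5553) = 3960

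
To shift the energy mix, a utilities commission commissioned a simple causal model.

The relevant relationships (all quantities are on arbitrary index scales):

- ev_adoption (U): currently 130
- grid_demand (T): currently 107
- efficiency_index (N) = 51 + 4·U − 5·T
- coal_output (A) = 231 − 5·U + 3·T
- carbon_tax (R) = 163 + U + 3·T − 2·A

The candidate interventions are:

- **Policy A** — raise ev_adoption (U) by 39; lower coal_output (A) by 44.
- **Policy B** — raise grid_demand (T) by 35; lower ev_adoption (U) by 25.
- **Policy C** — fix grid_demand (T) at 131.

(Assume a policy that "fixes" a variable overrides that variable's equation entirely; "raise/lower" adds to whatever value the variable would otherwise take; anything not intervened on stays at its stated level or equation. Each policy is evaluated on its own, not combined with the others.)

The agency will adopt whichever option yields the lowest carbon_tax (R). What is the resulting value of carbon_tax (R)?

430

Policy A (U + 39, A − 44):
  U = 130 + 39 = 169
  T = 107
  A = 231 − 5·169 + 3·107 (−44 from intervention) = -337
  R = 163 + 169 + 3·107 − 2·(-337) = 1327
Policy B (T + 35, U − 25):
  U = 130 − 25 = 105
  T = 107 + 35 = 142
  A = 231 − 5·105 + 3·142 = 132
  R = 163 + 105 + 3·142 − 2·132 = 430
Policy C (T := 131):
  U = 130
  T = 131
  A = 231 − 5·130 + 3·131 = -26
  R = 163 + 130 + 3·131 − 2·(-26) = 738
Comparing — Policy A: R=1327, Policy B: R=430, Policy C: R=738. Lowest is 430 (Policy B).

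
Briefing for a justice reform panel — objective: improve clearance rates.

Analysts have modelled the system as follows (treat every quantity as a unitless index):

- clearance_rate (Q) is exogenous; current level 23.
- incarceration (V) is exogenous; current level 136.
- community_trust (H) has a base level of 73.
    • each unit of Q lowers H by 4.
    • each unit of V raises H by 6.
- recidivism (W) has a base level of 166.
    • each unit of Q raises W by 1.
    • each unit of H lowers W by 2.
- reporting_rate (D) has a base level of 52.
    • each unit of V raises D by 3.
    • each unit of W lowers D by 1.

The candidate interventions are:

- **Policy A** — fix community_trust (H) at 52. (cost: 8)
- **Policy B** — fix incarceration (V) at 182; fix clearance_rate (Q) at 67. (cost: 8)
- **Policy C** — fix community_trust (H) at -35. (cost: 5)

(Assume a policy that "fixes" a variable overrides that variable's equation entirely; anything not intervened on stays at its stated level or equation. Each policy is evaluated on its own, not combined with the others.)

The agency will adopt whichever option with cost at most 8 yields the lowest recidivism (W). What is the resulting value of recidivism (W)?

-1561

Policy A (H := 52):
  Q = 23
  V = 136
  H = 52
  W = 166 + 23 − 2·52 = 85
Policy B (V := 182, Q := 67):
  Q = 67
  V = 182
  H = 73 − 4·67 + 6·182 = 897
  W = 166 + 67 − 2·897 = -1561
Policy C (H := -35):
  Q = 23
  V = 136
  H = -35
  W = 166 + 23 − 2·(-35) = 259
Comparing — Policy A: W=85, Policy B: W=-1561, Policy C: W=259. Lowest is -1561 (Policy B).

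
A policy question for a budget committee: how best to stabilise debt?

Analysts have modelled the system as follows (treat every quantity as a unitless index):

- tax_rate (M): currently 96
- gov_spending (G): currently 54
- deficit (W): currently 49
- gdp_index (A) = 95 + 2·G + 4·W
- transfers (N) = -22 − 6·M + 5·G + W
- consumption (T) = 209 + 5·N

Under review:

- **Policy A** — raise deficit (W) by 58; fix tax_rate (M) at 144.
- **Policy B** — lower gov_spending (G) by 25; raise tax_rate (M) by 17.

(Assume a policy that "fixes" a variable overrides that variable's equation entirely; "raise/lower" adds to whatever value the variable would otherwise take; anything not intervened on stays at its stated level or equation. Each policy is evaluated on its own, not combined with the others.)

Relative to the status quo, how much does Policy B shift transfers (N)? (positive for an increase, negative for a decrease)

-227

Baseline:
  M = 96
  G = 54
  W = 49
  N = -22 − 6·96 + 5·54 + 49 = -279
Policy B (G − 25, M + 17):
  M = 96 + 17 = 113
  G = 54 − 25 = 29
  W = 49
  N = -22 − 6·113 + 5·29 + 49 = -506
Change in N: -506 − (-279) = -227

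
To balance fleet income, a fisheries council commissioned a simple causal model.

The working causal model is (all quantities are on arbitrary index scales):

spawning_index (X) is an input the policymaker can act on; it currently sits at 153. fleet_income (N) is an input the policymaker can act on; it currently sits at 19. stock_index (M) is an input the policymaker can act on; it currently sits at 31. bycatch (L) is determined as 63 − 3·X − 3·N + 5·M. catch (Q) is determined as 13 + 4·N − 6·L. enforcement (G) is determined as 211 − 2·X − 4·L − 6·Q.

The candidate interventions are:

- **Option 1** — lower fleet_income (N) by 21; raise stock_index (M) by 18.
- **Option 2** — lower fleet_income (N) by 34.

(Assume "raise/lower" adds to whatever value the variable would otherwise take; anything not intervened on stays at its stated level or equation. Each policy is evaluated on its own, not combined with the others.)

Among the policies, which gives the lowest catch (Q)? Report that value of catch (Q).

875

Option 1 (N − 21, M + 18):
  X = 153
  N = 19 − 21 = -2
  M = 31 + 18 = 49
  L = 63 − 3·153 − 3·(-2) + 5·49 = -145
  Q = 13 + 4·(-2) − 6·(-145) = 875
Option 2 (N − 34):
  X = 153
  N = 19 − 34 = -15
  M = 31
  L = 63 − 3·153 − 3·(-15) + 5·31 = -196
  Q = 13 + 4·(-15) − 6·(-196) = 1129
Comparing — Option 1: Q=875, Option 2: Q=1129. Lowest is 875 (Option 1).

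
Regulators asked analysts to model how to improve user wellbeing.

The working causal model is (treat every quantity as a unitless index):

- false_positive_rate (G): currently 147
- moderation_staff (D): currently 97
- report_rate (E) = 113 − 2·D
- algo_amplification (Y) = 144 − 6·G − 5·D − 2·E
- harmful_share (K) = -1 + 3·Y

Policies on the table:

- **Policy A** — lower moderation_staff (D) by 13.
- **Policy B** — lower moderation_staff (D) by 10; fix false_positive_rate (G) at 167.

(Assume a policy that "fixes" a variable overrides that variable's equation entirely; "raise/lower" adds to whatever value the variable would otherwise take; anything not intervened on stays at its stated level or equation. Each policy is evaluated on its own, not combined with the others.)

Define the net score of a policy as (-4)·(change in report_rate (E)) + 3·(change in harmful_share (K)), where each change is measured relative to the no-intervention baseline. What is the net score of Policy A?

Baseline:
  G = 147
  D = 97
  E = 113 − 2·97 = -81
  Y = 144 − 6·147 − 5·97 − 2·(-81) = -1061
  K = -1 + 3·(-1061) = -3184
Policy A (D − 13):
  G = 147
  D = 97 − 13 = 84
  E = 113 − 2·84 = -55
  Y = 144 − 6·147 − 5·84 − 2·(-55) = -1048
  K = -1 + 3·(-1048) = -3145
ΔE = -55 − (-81) = 26; ΔK = -3145 − (-3184) = 39
Score = (-4)·26 + 3·39 = 13

13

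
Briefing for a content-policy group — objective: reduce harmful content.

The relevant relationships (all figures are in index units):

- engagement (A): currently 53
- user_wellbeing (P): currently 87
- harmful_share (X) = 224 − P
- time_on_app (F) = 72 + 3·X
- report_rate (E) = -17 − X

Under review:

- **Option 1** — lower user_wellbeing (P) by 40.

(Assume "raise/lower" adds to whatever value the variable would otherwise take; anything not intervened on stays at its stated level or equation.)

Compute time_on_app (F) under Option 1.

603

Option 1 (P − 40):
  P = 87 − 40 = 47
  X = 224 − 47 = 177
  F = 72 + 3·177 = 603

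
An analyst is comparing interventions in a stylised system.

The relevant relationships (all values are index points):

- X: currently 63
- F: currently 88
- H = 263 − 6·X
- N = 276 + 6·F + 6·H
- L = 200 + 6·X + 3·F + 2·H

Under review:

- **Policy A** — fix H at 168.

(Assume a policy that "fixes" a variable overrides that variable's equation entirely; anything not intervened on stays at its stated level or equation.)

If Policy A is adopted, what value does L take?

1178

Policy A (H := 168):
  X = 63
  F = 88
  H = 168
  L = 200 + 6·63 + 3·88 + 2·168 = 1178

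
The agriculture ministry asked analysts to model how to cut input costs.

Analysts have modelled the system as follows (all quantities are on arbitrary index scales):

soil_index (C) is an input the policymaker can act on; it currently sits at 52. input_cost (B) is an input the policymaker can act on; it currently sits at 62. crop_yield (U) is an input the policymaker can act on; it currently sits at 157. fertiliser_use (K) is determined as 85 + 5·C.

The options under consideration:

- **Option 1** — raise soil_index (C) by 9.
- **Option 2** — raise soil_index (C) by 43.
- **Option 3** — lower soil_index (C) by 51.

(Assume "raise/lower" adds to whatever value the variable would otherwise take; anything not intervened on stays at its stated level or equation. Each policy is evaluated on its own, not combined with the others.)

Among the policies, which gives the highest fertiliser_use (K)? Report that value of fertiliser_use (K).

560

Option 1 (C + 9):
  C = 52 + 9 = 61
  K = 85 + 5·61 = 390
Option 2 (C + 43):
  C = 52 + 43 = 95
  K = 85 + 5·95 = 560
Option 3 (C − 51):
  C = 52 − 51 = 1
  K = 85 + 5·1 = 90
Comparing — Option 1: K=390, Option 2: K=560, Option 3: K=90. Highest is 560 (Option 2).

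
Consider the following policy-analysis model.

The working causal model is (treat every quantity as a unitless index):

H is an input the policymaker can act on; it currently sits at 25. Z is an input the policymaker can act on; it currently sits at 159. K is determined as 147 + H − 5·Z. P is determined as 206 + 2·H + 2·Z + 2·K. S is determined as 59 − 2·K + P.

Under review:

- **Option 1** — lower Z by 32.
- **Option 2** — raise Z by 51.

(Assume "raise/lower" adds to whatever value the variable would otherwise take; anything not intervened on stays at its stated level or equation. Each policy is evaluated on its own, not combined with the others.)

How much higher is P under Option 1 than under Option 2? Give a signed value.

664

Option 1 (Z − 32):
  H = 25
  Z = 159 − 32 = 127
  K = 147 + 25 − 5·127 = -463
  P = 206 + 2·25 + 2·127 + 2·(-463) = -416
Option 2 (Z + 51):
  H = 25
  Z = 159 + 51 = 210
  K = 147 + 25 − 5·210 = -878
  P = 206 + 2·25 + 2·210 + 2·(-878) = -1080
P: -416 − (-1080) = 664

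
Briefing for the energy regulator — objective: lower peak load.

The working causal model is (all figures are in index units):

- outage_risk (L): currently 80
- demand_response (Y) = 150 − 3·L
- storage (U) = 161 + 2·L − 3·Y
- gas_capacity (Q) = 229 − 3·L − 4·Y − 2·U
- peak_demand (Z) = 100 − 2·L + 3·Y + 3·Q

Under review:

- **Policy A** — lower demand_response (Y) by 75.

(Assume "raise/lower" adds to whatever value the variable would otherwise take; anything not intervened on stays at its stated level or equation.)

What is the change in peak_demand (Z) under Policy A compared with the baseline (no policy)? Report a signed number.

Baseline:
  L = 80
  Y = 150 − 3·80 = -90
  U = 161 + 2·80 − 3·(-90) = 591
  Q = 229 − 3·80 − 4·(-90) − 2·591 = -833
  Z = 100 − 2·80 + 3·(-90) + 3·(-833) = -2829
Policy A (Y − 75):
  L = 80
  Y = 150 − 3·80 (−75 from intervention) = -165
  U = 161 + 2·80 − 3·(-165) = 816
  Q = 229 − 3·80 − 4·(-165) − 2·816 = -983
  Z = 100 − 2·80 + 3·(-165) + 3·(-983) = -3504
Change in Z: -3504 − (-2829) = -675

-675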